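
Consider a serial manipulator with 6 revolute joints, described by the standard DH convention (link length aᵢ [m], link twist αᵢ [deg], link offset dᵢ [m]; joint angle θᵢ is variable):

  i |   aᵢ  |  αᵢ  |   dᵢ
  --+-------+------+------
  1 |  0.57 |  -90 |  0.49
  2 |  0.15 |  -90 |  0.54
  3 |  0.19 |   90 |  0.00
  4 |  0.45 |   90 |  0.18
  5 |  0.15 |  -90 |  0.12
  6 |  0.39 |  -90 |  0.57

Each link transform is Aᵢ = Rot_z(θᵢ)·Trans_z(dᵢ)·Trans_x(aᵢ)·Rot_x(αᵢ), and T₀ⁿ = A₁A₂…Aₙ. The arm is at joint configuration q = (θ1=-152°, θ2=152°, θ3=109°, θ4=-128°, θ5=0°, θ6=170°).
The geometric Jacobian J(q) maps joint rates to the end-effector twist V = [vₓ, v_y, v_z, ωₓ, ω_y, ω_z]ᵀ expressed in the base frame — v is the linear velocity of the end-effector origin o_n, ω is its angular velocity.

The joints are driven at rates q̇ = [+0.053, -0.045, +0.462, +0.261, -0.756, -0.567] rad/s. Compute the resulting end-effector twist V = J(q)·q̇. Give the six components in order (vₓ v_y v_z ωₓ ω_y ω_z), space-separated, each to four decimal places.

o_n = [0.2371, -0.1920, -0.0327]
J₁: ẑ×o_n = [0.1920, 0.2371, -0.0000], ω = ẑ
J2: z=[0.4695, -0.8829, 0.0000] o=[-0.5033, -0.2676, 0.4900] → [0.4615, 0.2454, 0.6892, 0.4695, -0.8829, 0.0000]
J3: z=[0.4145, 0.2204, 0.8829] o=[-0.1328, -0.6822, 0.4196] → [-0.5326, 0.5141, 0.1217, 0.4145, 0.2204, 0.8829]
J4: z=[0.5843, 0.6794, -0.4439] o=[-0.2654, -0.5492, 0.4486] → [-0.1684, 0.0582, -0.1327, 0.5843, 0.6794, -0.4439]
J5: z=[0.8050, -0.4158, 0.4232] o=[-0.1139, -0.6990, 0.0133] → [-0.1954, 0.1856, 0.5541, 0.8050, -0.4158, 0.4232]
J6: z=[0.5843, 0.6794, -0.4439] o=[-0.0019, -0.8396, -0.0544] → [0.3022, -0.1188, 0.2160, 0.5843, 0.6794, -0.4439]
V = J·q̇ = [-0.3242, 0.1813, -0.5508, -0.6170, 0.2480, 0.2768]

-0.3242 0.1813 -0.5508 -0.6170 0.2480 0.2768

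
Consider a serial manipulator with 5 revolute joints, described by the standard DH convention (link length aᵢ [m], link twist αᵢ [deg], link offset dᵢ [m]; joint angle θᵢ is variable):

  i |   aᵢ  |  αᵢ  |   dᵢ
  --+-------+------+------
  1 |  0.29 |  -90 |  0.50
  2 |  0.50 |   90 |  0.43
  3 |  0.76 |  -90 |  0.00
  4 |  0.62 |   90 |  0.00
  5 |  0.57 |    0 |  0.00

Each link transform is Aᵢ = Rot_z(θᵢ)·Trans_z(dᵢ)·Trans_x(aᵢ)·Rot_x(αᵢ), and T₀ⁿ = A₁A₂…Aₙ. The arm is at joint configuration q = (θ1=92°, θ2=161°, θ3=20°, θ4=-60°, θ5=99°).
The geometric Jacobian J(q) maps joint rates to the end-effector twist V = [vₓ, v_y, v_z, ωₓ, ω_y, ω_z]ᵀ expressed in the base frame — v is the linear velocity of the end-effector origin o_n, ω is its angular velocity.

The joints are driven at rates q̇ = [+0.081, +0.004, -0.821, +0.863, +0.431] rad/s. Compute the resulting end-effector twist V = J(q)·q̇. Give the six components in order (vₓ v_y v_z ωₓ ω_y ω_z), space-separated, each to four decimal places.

0.6779 -1.1696 0.0958 -0.7013 0.3894 0.8638

o_n = [-1.2823, -0.8074, -0.3485]
J₁: ẑ×o_n = [0.8074, -1.2823, 0.0000], ω = ẑ
J2: z=[-0.9994, -0.0349, 0.0000] o=[-0.0101, 0.2898, 0.5000] → [0.0296, -0.8480, 1.0521, -0.9994, -0.0349, 0.0000]
J3: z=[-0.0114, 0.3254, -0.9455] o=[-0.4234, -0.1977, 0.3372] → [-0.7996, 0.8044, 0.2864, -0.0114, 0.3254, -0.9455]
J4: z=[-0.9504, 0.2904, 0.1114] o=[-0.6596, -0.8816, 0.1047] → [-0.1399, -0.5001, 0.1103, -0.9504, 0.2904, 0.1114]
J5: z=[0.2635, 0.9420, -0.2078] o=[-0.7620, -0.9858, -0.4978] → [0.1778, 0.0688, 0.5372, 0.2635, 0.9420, -0.2078]
V = J·q̇ = [0.6779, -1.1696, 0.0958, -0.7013, 0.3894, 0.8638]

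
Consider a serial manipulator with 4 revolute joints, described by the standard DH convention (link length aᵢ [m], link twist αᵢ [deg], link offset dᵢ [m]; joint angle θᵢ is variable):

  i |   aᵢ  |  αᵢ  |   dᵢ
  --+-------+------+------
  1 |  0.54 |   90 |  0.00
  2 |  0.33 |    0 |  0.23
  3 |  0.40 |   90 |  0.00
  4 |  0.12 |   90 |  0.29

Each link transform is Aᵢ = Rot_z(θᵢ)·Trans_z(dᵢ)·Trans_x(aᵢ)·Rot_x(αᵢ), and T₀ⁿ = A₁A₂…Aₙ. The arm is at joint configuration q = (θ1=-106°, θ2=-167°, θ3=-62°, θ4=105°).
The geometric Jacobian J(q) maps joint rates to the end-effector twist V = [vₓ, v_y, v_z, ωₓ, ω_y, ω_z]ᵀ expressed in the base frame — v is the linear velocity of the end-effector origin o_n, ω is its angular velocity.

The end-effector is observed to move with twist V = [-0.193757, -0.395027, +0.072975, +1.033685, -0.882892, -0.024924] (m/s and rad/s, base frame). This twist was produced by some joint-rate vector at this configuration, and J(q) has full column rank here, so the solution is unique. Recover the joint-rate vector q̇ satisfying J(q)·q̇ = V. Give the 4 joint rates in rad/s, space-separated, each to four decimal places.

-0.5150 -0.3410 -0.8960 0.7470

o_n = [-0.3863, -0.0924, 0.3945]
J₁: ẑ×o_n = [0.0924, -0.3863, 0.0000], ω = ẑ
J2: z=[-0.9613, 0.2756, 0.0000] o=[-0.1488, -0.5191, 0.0000] → [0.1087, 0.3792, -0.3447, -0.9613, 0.2756, 0.0000]
J3: z=[-0.9613, 0.2756, 0.0000] o=[-0.2813, -0.1466, -0.0742] → [0.1292, 0.4505, -0.0232, -0.9613, 0.2756, 0.0000]
J4: z=[-0.2080, -0.7255, 0.6561] o=[-0.2090, 0.1057, 0.2276] → [0.0089, -0.0817, -0.0875, -0.2080, -0.7255, 0.6561]
q̇ = J⁺·V = [-0.5150, -0.3410, -0.8960, 0.7470]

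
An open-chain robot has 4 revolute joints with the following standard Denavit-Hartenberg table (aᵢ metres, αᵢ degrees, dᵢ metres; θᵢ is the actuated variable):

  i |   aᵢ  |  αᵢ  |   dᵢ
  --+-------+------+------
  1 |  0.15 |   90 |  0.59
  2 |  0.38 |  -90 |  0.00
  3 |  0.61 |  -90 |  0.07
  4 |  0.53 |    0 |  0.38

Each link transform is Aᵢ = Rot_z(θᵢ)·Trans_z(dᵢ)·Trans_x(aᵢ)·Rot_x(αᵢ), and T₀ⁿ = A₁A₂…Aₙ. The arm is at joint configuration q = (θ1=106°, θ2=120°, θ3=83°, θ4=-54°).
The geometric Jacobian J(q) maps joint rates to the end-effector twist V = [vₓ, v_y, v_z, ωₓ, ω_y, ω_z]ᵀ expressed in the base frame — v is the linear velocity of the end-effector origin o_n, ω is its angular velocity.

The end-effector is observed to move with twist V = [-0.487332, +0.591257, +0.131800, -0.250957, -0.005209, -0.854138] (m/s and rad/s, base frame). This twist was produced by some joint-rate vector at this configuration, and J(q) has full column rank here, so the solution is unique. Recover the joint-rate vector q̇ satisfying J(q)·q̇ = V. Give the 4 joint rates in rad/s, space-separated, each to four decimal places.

-0.7250 -0.2250 0.0090 0.1450

o_n = [-0.8302, -0.5913, 0.4403]
J₁: ẑ×o_n = [0.5913, -0.8302, 0.0000], ω = ẑ
J2: z=[0.9613, 0.2756, 0.0000] o=[-0.0413, 0.1442, 0.5900] → [-0.0413, 0.1439, -0.4895, 0.9613, 0.2756, 0.0000]
J3: z=[0.2387, -0.8325, -0.5000] o=[0.0110, -0.0385, 0.9191] → [0.1222, 0.5349, -0.8322, 0.2387, -0.8325, -0.5000]
J4: z=[-0.2539, 0.4435, -0.8596] o=[-0.5440, -0.2993, 0.9485] → [-0.4763, 0.1169, 0.2010, -0.2539, 0.4435, -0.8596]
q̇ = J⁺·V = [-0.7250, -0.2250, 0.0090, 0.1450]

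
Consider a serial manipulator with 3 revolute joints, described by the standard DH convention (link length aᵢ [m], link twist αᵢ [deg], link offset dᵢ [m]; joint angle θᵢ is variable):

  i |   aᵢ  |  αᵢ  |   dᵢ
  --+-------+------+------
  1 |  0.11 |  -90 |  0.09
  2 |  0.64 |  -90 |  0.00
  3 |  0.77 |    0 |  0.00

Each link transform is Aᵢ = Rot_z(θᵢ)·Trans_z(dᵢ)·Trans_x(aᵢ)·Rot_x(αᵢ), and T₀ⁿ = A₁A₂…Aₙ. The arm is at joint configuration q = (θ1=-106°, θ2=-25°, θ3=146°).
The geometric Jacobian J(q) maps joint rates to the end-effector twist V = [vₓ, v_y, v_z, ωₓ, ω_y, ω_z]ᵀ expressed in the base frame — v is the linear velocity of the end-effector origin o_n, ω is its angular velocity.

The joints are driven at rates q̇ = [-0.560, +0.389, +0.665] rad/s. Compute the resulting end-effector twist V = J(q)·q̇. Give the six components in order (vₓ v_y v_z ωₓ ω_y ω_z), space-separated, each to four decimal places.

o_n = [-0.4446, 0.0115, 0.0907]
J₁: ẑ×o_n = [-0.0115, -0.4446, 0.0000], ω = ẑ
J2: z=[0.9613, -0.2756, 0.0000] o=[-0.0303, -0.1057, 0.0900] → [-0.0002, -0.0007, -0.0015, 0.9613, -0.2756, 0.0000]
J3: z=[-0.1165, -0.4062, -0.9063] o=[-0.1902, -0.6633, 0.3605] → [0.7212, 0.1992, -0.1820, -0.1165, -0.4062, -0.9063]
V = J·q̇ = [0.4860, 0.3812, -0.1216, 0.2965, -0.3774, -1.1627]

0.4860 0.3812 -0.1216 0.2965 -0.3774 -1.1627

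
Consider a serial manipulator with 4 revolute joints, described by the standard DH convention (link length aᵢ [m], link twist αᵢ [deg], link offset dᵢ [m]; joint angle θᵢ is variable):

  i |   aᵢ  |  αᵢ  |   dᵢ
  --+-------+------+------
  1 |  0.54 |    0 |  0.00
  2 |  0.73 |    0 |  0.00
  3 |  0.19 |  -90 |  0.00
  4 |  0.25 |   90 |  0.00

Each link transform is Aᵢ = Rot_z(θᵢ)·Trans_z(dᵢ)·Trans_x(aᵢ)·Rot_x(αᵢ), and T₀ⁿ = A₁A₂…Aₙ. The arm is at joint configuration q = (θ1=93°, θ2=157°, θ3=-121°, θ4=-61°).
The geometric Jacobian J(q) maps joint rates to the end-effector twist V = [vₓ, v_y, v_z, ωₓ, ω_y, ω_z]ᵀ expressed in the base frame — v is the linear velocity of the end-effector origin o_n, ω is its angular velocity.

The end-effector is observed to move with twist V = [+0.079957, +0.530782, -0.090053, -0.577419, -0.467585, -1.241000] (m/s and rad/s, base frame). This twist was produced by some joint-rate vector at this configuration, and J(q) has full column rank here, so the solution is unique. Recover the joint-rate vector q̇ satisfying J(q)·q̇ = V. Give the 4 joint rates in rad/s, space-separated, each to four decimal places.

-0.5280 -0.0590 -0.6540 0.7430

o_n = [-0.4738, 0.0951, 0.2187]
J₁: ẑ×o_n = [-0.0951, -0.4738, 0.0000], ω = ẑ
J2: z=[0.0000, 0.0000, 1.0000] o=[-0.0283, 0.5393, 0.0000] → [0.4441, -0.4455, 0.0000, 0.0000, 0.0000, 1.0000]
J3: z=[0.0000, 0.0000, 1.0000] o=[-0.2779, -0.1467, 0.0000] → [-0.2418, -0.1958, 0.0000, 0.0000, 0.0000, 1.0000]
J4: z=[-0.7771, -0.6293, 0.0000] o=[-0.3975, 0.0009, 0.0000] → [-0.1376, 0.1699, -0.1212, -0.7771, -0.6293, 0.0000]
q̇ = J⁺·V = [-0.5280, -0.0590, -0.6540, 0.7430]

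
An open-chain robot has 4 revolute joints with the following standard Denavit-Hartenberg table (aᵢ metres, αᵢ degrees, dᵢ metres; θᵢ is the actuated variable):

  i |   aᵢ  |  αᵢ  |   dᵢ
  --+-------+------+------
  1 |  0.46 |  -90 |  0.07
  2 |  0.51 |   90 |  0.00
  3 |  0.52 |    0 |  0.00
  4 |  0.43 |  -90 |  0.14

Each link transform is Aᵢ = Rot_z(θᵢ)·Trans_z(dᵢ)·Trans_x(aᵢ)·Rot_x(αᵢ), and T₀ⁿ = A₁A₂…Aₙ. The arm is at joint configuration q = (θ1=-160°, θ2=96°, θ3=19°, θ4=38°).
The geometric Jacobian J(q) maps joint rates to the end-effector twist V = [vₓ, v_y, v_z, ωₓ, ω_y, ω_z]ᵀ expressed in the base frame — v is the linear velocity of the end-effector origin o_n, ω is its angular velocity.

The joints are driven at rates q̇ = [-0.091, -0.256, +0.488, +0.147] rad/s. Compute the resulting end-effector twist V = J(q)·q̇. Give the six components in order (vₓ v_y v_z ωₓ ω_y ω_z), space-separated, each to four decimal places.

o_n = [-0.2605, -0.6587, -1.1737]
J₁: ẑ×o_n = [0.6587, -0.2605, 0.0000], ω = ẑ
J2: z=[0.3420, -0.9397, 0.0000] o=[-0.4323, -0.1573, 0.0700] → [1.1687, 0.4254, -0.0101, 0.3420, -0.9397, 0.0000]
J3: z=[-0.9345, -0.3401, -0.1045] o=[-0.3822, -0.1391, -0.4372] → [0.1962, -0.7010, 0.5270, -0.9345, -0.3401, -0.1045]
J4: z=[-0.9345, -0.3401, -0.1045] o=[-0.2760, -0.2806, -0.9262] → [0.0447, -0.2330, 0.3587, -0.9345, -0.3401, -0.1045]
V = J·q̇ = [-0.2568, -0.4615, 0.3125, -0.6810, 0.0246, -0.1574]

-0.2568 -0.4615 0.3125 -0.6810 0.0246 -0.1574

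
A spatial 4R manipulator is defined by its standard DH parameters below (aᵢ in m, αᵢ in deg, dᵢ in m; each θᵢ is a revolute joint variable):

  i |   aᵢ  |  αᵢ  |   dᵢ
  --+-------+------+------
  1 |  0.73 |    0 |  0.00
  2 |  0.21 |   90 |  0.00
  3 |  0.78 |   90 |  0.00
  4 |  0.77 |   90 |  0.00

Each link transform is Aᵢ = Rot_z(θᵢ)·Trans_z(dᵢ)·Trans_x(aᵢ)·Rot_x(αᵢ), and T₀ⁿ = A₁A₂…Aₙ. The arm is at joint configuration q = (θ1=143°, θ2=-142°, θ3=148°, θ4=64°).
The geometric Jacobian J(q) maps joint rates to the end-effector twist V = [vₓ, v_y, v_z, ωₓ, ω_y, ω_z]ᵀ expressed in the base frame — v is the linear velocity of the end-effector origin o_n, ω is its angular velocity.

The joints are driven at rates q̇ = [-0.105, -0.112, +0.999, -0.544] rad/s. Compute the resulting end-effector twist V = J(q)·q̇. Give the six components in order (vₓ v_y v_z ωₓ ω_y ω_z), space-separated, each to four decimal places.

o_n = [-1.3085, -0.2655, 0.5922]
J₁: ẑ×o_n = [0.2655, -1.3085, 0.0000], ω = ẑ
J2: z=[0.0000, 0.0000, 1.0000] o=[-0.5830, 0.4393, 0.0000] → [0.7048, -0.7255, 0.0000, 0.0000, 0.0000, 1.0000]
J3: z=[0.0175, -0.9998, 0.0000] o=[-0.3730, 0.4430, 0.0000] → [-0.5921, -0.0103, -0.9477, 0.0175, -0.9998, 0.0000]
J4: z=[0.5298, 0.0092, 0.8480] o=[-1.0344, 0.4314, 0.4133] → [0.5927, -0.3273, -0.3667, 0.5298, 0.0092, 0.8480]
V = J·q̇ = [-1.0208, 0.3864, -0.7473, -0.2708, -1.0039, -0.6783]

-1.0208 0.3864 -0.7473 -0.2708 -1.0039 -0.6783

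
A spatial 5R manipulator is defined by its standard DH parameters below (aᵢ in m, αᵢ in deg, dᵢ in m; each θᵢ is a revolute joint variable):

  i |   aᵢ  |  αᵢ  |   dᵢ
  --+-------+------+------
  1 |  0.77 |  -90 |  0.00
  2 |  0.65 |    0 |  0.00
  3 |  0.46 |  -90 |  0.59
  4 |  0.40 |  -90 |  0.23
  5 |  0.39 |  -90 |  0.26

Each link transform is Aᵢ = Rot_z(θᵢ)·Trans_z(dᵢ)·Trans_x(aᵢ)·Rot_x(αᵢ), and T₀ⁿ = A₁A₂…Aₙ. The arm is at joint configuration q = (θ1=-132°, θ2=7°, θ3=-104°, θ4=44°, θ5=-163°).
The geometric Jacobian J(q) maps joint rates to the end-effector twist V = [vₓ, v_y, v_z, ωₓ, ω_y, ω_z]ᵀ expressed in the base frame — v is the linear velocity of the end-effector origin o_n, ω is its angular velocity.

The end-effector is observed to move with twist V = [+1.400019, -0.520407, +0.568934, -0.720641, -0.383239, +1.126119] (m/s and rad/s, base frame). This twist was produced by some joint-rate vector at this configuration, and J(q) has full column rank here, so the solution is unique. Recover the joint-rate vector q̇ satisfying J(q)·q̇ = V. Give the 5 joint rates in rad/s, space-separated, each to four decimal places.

0.7100 -0.9410 0.3310 0.8120 -0.4600

o_n = [-0.8655, -1.5354, 0.2593]
J₁: ẑ×o_n = [1.5354, -0.8655, 0.0000], ω = ẑ
J2: z=[0.7431, -0.6691, 0.0000] o=[-0.5152, -0.5722, 0.0000] → [-0.1735, -0.1927, -0.9502, 0.7431, -0.6691, 0.0000]
J3: z=[0.7431, -0.6691, 0.0000] o=[-0.9469, -1.0517, -0.0792] → [-0.2265, -0.2516, -0.3050, 0.7431, -0.6691, 0.0000]
J4: z=[-0.6641, -0.7376, 0.1219] o=[-0.4710, -1.4048, 0.3774] → [0.1030, -0.1265, -0.2043, -0.6641, -0.7376, 0.1219]
J5: z=[-0.5912, 0.4184, -0.6895] o=[-0.8067, -1.3625, 0.6910] → [-0.2999, -0.2147, 0.1269, -0.5912, 0.4184, -0.6895]
q̇ = J⁺·V = [0.7100, -0.9410, 0.3310, 0.8120, -0.4600]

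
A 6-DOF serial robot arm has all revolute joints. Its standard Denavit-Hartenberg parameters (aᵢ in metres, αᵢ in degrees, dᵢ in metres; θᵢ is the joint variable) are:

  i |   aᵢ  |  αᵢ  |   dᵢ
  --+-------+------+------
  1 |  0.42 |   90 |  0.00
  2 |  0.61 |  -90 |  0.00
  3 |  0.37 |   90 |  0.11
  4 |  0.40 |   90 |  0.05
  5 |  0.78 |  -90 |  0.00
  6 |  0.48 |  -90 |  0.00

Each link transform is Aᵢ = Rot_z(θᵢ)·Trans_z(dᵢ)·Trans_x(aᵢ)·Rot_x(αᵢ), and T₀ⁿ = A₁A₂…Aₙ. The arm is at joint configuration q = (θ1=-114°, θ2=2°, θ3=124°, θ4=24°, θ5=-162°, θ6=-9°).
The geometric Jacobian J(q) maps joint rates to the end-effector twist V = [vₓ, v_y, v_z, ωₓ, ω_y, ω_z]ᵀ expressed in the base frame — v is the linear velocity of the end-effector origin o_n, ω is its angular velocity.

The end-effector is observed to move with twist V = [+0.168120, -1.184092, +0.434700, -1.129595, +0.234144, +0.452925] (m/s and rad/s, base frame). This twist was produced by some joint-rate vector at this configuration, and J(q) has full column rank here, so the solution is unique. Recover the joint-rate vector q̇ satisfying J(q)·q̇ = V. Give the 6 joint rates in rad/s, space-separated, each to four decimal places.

o_n = [-0.8001, -0.6734, -0.2630]
J₁: ẑ×o_n = [0.6734, -0.8001, 0.0000], ω = ẑ
J2: z=[-0.9135, 0.4067, 0.0000] o=[-0.1708, -0.3837, 0.0000] → [-0.1070, -0.2403, 0.5206, -0.9135, 0.4067, 0.0000]
J3: z=[0.0142, 0.0319, 0.9994] o=[-0.4188, -0.9406, 0.0213] → [-0.2761, -0.3771, 0.0160, 0.0142, 0.0319, 0.9994]
J4: z=[0.1739, -0.9843, 0.0289] o=[-0.0529, -0.8730, 0.1240] → [0.3752, 0.0457, -0.7008, 0.1739, -0.9843, 0.0289]
J5: z=[0.3875, 0.0414, -0.9209] o=[0.3179, -0.8537, 0.2809] → [0.1435, 1.2404, 0.1161, 0.3875, 0.0414, -0.9209]
J6: z=[0.1144, 0.9891, 0.0926] o=[-0.3956, -0.7435, -0.0144] → [-0.2524, -0.0090, 0.4082, 0.1144, 0.9891, 0.0926]
q̇ = J⁺·V = [0.3800, 0.7850, -0.5150, -0.4480, -0.7010, -0.4860]

0.3800 0.7850 -0.5150 -0.4480 -0.7010 -0.4860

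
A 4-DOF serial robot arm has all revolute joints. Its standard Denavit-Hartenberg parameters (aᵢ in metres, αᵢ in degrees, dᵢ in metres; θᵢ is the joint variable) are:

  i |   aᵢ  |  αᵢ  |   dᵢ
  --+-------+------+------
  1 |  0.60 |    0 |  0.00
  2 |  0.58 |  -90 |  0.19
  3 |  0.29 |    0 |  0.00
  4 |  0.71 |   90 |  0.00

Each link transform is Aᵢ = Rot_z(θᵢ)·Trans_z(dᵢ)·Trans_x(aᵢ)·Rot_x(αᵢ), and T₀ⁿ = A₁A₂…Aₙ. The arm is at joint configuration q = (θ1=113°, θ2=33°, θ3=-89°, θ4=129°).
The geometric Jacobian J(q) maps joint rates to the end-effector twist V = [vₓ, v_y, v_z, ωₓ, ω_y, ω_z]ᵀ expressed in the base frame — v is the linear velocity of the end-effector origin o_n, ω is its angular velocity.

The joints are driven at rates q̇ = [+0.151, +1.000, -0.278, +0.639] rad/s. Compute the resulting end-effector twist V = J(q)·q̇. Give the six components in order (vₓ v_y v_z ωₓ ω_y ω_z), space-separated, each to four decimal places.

-0.6066 -1.2499 -0.1949 -0.2019 -0.2993 1.1510

o_n = [-1.1704, 1.1836, 0.0236]
J₁: ẑ×o_n = [-1.1836, -1.1704, 0.0000], ω = ẑ
J2: z=[0.0000, 0.0000, 1.0000] o=[-0.2344, 0.5523, 0.0000] → [-0.6313, -0.9359, 0.0000, 0.0000, 0.0000, 1.0000]
J3: z=[-0.5592, -0.8290, 0.0000] o=[-0.7153, 0.8766, 0.1900] → [0.1380, -0.0931, -0.5490, -0.5592, -0.8290, 0.0000]
J4: z=[-0.5592, -0.8290, 0.0000] o=[-0.7195, 0.8795, 0.4800] → [0.3784, -0.2552, -0.5439, -0.5592, -0.8290, 0.0000]
V = J·q̇ = [-0.6066, -1.2499, -0.1949, -0.2019, -0.2993, 1.1510]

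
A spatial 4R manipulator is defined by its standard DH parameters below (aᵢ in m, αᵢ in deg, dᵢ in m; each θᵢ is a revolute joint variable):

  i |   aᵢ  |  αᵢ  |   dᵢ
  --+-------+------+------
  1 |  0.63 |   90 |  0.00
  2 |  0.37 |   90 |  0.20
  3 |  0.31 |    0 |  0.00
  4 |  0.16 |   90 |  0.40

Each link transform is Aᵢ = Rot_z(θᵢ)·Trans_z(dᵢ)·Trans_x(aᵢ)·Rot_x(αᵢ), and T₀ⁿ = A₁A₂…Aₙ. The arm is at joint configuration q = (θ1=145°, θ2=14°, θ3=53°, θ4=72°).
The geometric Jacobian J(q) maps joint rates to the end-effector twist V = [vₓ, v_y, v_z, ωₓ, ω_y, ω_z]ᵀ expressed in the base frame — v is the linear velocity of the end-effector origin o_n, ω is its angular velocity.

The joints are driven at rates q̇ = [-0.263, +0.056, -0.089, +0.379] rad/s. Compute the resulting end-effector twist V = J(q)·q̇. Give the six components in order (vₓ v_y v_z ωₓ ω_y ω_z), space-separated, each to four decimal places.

o_n = [-0.6329, 1.1495, -0.2757]
J₁: ẑ×o_n = [-1.1495, -0.6329, 0.0000], ω = ẑ
J2: z=[0.5736, 0.8192, 0.0000] o=[-0.5161, 0.3614, 0.0000] → [-0.2258, 0.1581, 0.5478, 0.5736, 0.8192, 0.0000]
J3: z=[-0.1982, 0.1388, -0.9703] o=[-0.6954, 0.7311, 0.0895] → [0.3553, -0.1331, -0.0916, -0.1982, 0.1388, -0.9703]
J4: z=[-0.1982, 0.1388, -0.9703] o=[-0.7017, 1.0377, 0.1346] → [0.0515, -0.1481, -0.0317, -0.1982, 0.1388, -0.9703]
V = J·q̇ = [0.2776, 0.1310, 0.0268, -0.0253, 0.0861, -0.5444]

0.2776 0.1310 0.0268 -0.0253 0.0861 -0.5444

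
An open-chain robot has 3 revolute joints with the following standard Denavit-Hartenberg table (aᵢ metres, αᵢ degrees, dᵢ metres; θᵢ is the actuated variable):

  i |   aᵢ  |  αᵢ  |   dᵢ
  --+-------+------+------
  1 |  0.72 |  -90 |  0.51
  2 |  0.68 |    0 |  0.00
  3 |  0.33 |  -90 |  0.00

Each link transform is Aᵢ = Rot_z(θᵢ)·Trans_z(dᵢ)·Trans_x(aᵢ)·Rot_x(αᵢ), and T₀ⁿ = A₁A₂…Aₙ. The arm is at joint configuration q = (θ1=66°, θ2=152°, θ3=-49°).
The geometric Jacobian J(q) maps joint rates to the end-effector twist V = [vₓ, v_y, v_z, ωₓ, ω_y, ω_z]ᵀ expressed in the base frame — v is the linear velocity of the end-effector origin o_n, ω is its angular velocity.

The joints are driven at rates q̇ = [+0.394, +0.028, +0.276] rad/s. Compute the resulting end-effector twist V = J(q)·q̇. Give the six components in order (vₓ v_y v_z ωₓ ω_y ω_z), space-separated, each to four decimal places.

o_n = [0.0185, 0.0414, -0.1308]
J₁: ẑ×o_n = [-0.0414, 0.0185, 0.0000], ω = ẑ
J2: z=[-0.9135, 0.4067, 0.0000] o=[0.2929, 0.6578, 0.5100] → [-0.2606, -0.5854, 0.6746, -0.9135, 0.4067, 0.0000]
J3: z=[-0.9135, 0.4067, 0.0000] o=[0.0486, 0.1093, 0.1908] → [-0.1308, -0.2937, 0.0742, -0.9135, 0.4067, 0.0000]
V = J·q̇ = [-0.0597, -0.0902, 0.0394, -0.2777, 0.1236, 0.3940]

-0.0597 -0.0902 0.0394 -0.2777 0.1236 0.3940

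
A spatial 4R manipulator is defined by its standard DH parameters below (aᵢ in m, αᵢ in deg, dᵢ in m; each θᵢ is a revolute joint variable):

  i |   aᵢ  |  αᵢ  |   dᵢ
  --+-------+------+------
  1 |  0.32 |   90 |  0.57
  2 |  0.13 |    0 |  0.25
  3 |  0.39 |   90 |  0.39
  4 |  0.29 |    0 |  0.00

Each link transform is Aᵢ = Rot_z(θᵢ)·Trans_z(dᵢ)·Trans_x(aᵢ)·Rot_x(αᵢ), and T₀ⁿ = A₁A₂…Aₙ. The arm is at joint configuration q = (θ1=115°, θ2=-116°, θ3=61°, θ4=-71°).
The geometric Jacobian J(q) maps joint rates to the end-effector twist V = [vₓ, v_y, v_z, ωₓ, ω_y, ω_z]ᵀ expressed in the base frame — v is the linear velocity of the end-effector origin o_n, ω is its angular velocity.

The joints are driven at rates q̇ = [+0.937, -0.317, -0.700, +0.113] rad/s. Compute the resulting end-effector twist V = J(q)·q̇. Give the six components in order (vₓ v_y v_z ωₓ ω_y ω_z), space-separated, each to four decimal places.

o_n = [0.1029, 0.6448, 0.0563]
J₁: ẑ×o_n = [-0.6448, 0.1029, 0.0000], ω = ẑ
J2: z=[0.9063, 0.4226, 0.0000] o=[-0.1352, 0.2900, 0.5700] → [-0.2171, 0.4655, 0.2209, 0.9063, 0.4226, 0.0000]
J3: z=[0.9063, 0.4226, 0.0000] o=[0.1154, 0.3440, 0.4532] → [-0.1677, 0.3596, 0.2778, 0.9063, 0.4226, 0.0000]
J4: z=[0.3462, -0.7424, -0.5736] o=[0.3743, 0.7116, 0.1337] → [0.0191, 0.1824, -0.2246, 0.3462, -0.7424, -0.5736]
V = J·q̇ = [-0.4158, -0.2822, -0.2899, -0.8826, -0.5137, 0.8722]

-0.4158 -0.2822 -0.2899 -0.8826 -0.5137 0.8722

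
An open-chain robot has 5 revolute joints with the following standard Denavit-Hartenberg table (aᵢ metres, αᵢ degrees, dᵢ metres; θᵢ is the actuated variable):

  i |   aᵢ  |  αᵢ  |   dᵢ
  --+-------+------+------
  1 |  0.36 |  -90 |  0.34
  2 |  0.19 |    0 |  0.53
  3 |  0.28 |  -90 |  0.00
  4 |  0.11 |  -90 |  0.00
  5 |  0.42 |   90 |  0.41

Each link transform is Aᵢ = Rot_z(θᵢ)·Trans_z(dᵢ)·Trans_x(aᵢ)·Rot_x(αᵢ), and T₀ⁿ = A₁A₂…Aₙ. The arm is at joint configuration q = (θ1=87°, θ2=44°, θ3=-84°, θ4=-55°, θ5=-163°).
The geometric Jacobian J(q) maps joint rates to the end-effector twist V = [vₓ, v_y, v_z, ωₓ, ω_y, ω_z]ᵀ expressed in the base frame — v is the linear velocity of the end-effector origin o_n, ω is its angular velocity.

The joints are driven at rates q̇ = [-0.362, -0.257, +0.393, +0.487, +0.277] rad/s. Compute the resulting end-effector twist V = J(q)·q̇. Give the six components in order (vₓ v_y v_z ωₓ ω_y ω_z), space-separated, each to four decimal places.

0.3859 -0.0301 -0.2434 0.0483 0.4850 -0.5892

o_n = [-0.0077, 0.9209, 0.4023]
J₁: ẑ×o_n = [-0.9209, -0.0077, 0.0000], ω = ẑ
J2: z=[-0.9986, 0.0523, 0.0000] o=[0.0188, 0.3595, 0.3400] → [0.0033, 0.0622, -0.5592, -0.9986, 0.0523, 0.0000]
J3: z=[-0.9986, 0.0523, 0.0000] o=[-0.5033, 0.5237, 0.2080] → [0.0102, 0.1940, -0.4226, -0.9986, 0.0523, 0.0000]
J4: z=[0.0336, 0.6419, -0.7660] o=[-0.4921, 0.7379, 0.3880] → [0.1493, -0.3715, -0.3047, 0.0336, 0.6419, -0.7660]
J5: z=[0.6056, 0.5966, 0.5265] o=[-0.5795, 0.7909, 0.4286] → [-0.0841, 0.3170, -0.2624, 0.6056, 0.5966, 0.5265]
V = J·q̇ = [0.3859, -0.0301, -0.2434, 0.0483, 0.4850, -0.5892]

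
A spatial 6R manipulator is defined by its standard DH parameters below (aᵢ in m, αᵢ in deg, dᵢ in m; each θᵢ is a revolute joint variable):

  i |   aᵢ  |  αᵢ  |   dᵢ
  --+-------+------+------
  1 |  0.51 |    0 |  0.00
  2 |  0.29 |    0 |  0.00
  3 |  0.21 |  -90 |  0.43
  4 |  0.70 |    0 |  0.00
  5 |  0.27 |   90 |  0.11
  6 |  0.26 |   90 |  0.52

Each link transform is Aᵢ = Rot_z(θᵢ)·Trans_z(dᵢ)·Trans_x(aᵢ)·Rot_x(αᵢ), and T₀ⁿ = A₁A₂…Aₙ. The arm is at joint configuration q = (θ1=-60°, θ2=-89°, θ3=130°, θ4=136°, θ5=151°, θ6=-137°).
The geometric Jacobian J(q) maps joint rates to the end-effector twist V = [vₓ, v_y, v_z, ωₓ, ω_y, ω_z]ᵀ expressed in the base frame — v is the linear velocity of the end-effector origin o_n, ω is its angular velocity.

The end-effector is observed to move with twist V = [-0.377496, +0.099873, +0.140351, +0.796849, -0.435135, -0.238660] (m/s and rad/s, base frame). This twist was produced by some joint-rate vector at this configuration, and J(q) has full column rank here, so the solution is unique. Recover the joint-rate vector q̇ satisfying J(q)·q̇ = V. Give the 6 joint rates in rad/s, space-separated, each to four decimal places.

o_n = [-0.7412, -0.4048, 0.1721]
J₁: ẑ×o_n = [0.4048, -0.7412, 0.0000], ω = ẑ
J2: z=[0.0000, 0.0000, 1.0000] o=[0.2550, -0.4417, 0.0000] → [-0.0369, -0.9962, 0.0000, 0.0000, 0.0000, 1.0000]
J3: z=[0.0000, 0.0000, 1.0000] o=[0.0064, -0.5910, 0.0000] → [-0.1862, -0.7476, 0.0000, 0.0000, 0.0000, 1.0000]
J4: z=[0.3256, 0.9455, 0.0000] o=[0.2050, -0.6594, 0.4300] → [-0.2438, 0.0840, 0.9775, 0.3256, 0.9455, 0.0000]
J5: z=[0.3256, 0.9455, 0.0000] o=[-0.2711, -0.4955, -0.0563] → [0.2159, -0.0744, 0.4739, 0.3256, 0.9455, 0.0000]
J6: z=[-0.9042, 0.3113, 0.2924] o=[-0.1607, -0.4172, 0.2019] → [-0.0129, -0.1967, 0.1696, -0.9042, 0.3113, 0.2924]
q̇ = J⁺·V = [-0.2070, 0.7430, -0.5010, 0.7370, -0.8890, -0.9360]

-0.2070 0.7430 -0.5010 0.7370 -0.8890 -0.9360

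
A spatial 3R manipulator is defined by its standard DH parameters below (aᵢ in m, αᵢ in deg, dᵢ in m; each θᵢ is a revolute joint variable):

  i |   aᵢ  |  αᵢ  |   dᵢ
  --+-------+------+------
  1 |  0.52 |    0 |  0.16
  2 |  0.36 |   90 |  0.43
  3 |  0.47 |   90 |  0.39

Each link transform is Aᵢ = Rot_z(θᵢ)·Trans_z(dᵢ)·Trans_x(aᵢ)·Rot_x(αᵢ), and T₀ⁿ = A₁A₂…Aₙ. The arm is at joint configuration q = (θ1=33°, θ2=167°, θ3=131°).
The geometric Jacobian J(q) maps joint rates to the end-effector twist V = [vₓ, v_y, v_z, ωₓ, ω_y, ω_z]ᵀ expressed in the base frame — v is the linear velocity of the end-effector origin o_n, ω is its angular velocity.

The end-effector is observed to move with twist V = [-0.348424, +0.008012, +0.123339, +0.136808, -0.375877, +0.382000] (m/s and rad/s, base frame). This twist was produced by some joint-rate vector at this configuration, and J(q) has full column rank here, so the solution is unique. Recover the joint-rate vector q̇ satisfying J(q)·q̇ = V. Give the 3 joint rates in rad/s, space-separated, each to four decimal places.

o_n = [0.2542, 0.6320, 0.9447]
J₁: ẑ×o_n = [-0.6320, 0.2542, 0.0000], ω = ẑ
J2: z=[0.0000, 0.0000, 1.0000] o=[0.4361, 0.2832, 0.1600] → [-0.3488, -0.1819, 0.0000, 0.0000, 0.0000, 1.0000]
J3: z=[-0.3420, 0.9397, 0.0000] o=[0.0978, 0.1601, 0.5900] → [0.3333, 0.1213, -0.3083, -0.3420, 0.9397, 0.0000]
q̇ = J⁺·V = [0.2890, 0.0930, -0.4000]

0.2890 0.0930 -0.4000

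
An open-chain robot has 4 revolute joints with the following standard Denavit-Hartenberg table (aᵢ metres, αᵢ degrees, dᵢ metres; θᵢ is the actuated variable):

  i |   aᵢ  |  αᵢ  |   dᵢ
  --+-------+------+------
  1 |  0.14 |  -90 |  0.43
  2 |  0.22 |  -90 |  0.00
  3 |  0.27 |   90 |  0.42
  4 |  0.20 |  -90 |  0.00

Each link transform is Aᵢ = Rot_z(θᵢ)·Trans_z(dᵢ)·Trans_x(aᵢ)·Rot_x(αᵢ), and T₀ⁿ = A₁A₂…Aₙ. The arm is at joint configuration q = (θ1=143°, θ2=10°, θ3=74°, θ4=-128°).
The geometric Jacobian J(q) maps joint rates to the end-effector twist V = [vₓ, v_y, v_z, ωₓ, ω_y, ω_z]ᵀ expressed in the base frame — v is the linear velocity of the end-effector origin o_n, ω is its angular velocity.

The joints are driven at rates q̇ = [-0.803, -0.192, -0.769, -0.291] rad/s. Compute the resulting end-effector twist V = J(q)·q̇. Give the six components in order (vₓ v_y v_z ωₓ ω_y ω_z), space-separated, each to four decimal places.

0.0978 0.1850 -0.0114 0.2772 0.1320 0.0029

o_n = [-0.1953, 0.3240, 0.1264]
J₁: ẑ×o_n = [-0.3240, -0.1953, 0.0000], ω = ẑ
J2: z=[-0.6018, -0.7986, 0.0000] o=[-0.1118, 0.0843, 0.4300] → [0.2425, -0.1827, -0.2110, -0.6018, -0.7986, 0.0000]
J3: z=[0.1387, -0.1045, -0.9848] o=[-0.2848, 0.2146, 0.3918] → [0.1354, -0.0513, 0.0245, 0.1387, -0.1045, -0.9848]
J4: z=[-0.9219, 0.3496, -0.1669] o=[-0.1289, 0.4221, -0.0347] → [0.0399, 0.1596, 0.1137, -0.9219, 0.3496, -0.1669]
V = J·q̇ = [0.0978, 0.1850, -0.0114, 0.2772, 0.1320, 0.0029]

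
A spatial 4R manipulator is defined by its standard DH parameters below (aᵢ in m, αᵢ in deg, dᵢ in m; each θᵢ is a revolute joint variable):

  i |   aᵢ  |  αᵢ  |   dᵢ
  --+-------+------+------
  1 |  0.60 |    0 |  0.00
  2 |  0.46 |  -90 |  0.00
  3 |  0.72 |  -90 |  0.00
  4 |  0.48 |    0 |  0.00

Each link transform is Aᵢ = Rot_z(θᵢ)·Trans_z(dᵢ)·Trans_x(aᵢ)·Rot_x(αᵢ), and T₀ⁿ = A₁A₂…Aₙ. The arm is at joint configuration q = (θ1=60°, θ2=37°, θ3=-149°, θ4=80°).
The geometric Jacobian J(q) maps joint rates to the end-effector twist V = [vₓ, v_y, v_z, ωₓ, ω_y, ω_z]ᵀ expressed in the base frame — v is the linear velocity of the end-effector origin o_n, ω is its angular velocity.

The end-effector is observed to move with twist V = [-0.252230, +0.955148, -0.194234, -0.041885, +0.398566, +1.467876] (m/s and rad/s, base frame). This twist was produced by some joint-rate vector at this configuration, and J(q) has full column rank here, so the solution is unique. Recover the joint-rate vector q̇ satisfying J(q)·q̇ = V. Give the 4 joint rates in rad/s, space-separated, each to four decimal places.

0.7970 0.0040 -0.0070 0.7780

o_n = [0.7970, 0.3503, 0.4138]
J₁: ẑ×o_n = [-0.3503, 0.7970, 0.0000], ω = ẑ
J2: z=[0.0000, 0.0000, 1.0000] o=[0.3000, 0.5196, 0.0000] → [0.1693, 0.4970, -0.0000, 0.0000, 0.0000, 1.0000]
J3: z=[-0.9925, -0.1219, 0.0000] o=[0.2439, 0.9762, 0.0000] → [-0.0504, 0.4107, 0.6886, -0.9925, -0.1219, 0.0000]
J4: z=[-0.0628, 0.5112, 0.8572] o=[0.3192, 0.3636, 0.3708] → [0.0333, 0.4123, -0.2435, -0.0628, 0.5112, 0.8572]
q̇ = J⁺·V = [0.7970, 0.0040, -0.0070, 0.7780]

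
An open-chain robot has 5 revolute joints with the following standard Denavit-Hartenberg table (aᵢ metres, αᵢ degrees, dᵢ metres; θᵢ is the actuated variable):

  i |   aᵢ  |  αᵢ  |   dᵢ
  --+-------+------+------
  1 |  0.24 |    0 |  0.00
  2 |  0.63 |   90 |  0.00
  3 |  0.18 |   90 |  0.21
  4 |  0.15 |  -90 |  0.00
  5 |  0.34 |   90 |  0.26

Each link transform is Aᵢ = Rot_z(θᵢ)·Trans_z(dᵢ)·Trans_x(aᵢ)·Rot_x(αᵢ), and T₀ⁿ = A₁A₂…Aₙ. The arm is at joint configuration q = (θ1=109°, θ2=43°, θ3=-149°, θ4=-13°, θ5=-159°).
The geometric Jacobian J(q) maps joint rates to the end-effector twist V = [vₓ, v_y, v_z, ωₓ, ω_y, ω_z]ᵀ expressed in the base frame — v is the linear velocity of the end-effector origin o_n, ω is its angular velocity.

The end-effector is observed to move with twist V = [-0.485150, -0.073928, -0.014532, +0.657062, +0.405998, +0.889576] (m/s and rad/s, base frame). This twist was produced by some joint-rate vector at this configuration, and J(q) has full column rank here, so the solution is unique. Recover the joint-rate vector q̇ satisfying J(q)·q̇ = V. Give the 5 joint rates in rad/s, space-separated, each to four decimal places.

0.7100 -0.5360 0.8170 0.8140 -0.1540

o_n = [-0.2867, 0.9053, 0.0656]
J₁: ẑ×o_n = [-0.9053, -0.2867, 0.0000], ω = ẑ
J2: z=[0.0000, 0.0000, 1.0000] o=[-0.0781, 0.2269, 0.0000] → [-0.6783, -0.2086, 0.0000, 0.0000, 0.0000, 1.0000]
J3: z=[0.4695, 0.8829, 0.0000] o=[-0.6344, 0.5227, 0.0000] → [0.0579, -0.0308, -0.1274, 0.4695, 0.8829, 0.0000]
J4: z=[0.4548, -0.2418, 0.8572] o=[-0.3996, 0.6357, -0.0927] → [-0.2694, 0.0247, 0.1499, 0.4548, -0.2418, 0.8572]
J5: z=[0.6277, 0.7698, -0.1159] o=[-0.3048, 0.5471, -0.1680] → [0.2213, -0.1487, 0.2109, 0.6277, 0.7698, -0.1159]
q̇ = J⁺·V = [0.7100, -0.5360, 0.8170, 0.8140, -0.1540]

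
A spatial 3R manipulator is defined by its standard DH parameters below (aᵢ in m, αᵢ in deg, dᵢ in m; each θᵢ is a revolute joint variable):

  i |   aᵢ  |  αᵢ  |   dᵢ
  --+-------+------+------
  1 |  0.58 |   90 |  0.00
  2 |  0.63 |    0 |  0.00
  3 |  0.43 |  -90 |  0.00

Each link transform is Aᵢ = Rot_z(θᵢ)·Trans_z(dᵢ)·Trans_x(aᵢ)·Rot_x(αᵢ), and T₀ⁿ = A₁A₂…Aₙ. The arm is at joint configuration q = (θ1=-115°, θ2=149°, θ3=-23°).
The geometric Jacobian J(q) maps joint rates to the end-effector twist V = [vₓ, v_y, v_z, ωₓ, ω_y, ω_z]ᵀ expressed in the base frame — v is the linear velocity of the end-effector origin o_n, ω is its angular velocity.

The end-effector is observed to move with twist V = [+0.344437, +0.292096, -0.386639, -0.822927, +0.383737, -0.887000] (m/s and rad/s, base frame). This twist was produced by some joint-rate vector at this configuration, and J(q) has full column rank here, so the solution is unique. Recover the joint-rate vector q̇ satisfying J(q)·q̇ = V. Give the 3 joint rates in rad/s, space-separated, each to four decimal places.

o_n = [0.0899, 0.1928, 0.6724]
J₁: ẑ×o_n = [-0.1928, 0.0899, 0.0000], ω = ẑ
J2: z=[-0.9063, 0.4226, 0.0000] o=[-0.2451, -0.5257, 0.0000] → [0.2841, 0.6094, -0.7928, -0.9063, 0.4226, 0.0000]
J3: z=[-0.9063, 0.4226, 0.0000] o=[-0.0169, -0.0362, 0.3245] → [0.1470, 0.3153, -0.2527, -0.9063, 0.4226, 0.0000]
q̇ = J⁺·V = [-0.8870, 0.2910, 0.6170]

-0.8870 0.2910 0.6170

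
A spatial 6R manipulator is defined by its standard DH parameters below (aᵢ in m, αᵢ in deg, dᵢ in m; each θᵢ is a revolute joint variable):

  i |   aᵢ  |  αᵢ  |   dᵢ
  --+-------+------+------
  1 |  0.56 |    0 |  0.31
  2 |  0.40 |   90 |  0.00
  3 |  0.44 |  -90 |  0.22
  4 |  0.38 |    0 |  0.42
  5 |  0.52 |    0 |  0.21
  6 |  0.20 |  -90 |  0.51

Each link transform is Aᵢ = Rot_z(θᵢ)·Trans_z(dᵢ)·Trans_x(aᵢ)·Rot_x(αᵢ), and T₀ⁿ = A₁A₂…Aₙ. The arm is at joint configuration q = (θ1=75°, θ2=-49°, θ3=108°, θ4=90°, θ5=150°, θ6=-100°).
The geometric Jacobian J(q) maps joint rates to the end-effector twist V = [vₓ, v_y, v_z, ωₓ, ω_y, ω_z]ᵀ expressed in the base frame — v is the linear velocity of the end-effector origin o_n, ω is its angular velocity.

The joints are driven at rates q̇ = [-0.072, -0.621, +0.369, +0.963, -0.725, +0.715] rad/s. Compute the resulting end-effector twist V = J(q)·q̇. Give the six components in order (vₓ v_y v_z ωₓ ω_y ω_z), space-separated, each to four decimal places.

o_n = [-0.4065, 0.0920, -0.0168]
J₁: ẑ×o_n = [-0.0920, -0.4065, 0.0000], ω = ẑ
J2: z=[0.0000, 0.0000, 1.0000] o=[0.1449, 0.5409, 0.3100] → [0.4490, -0.5515, 0.0000, 0.0000, 0.0000, 1.0000]
J3: z=[0.4384, -0.8988, 0.0000] o=[0.5045, 0.7163, 0.3100] → [0.2937, 0.1433, -1.0925, 0.4384, -0.8988, 0.0000]
J4: z=[-0.8548, -0.4169, -0.3090] o=[0.4787, 0.4589, 0.7285] → [0.1973, -0.3635, -0.0554, -0.8548, -0.4169, -0.3090]
J5: z=[-0.8548, -0.4169, -0.3090] o=[-0.0469, 0.6254, 0.5987] → [0.0918, -0.4150, 0.3060, -0.8548, -0.4169, -0.3090]
J6: z=[-0.8548, -0.4169, -0.3090] o=[0.0432, 0.1683, 0.2865] → [0.1029, -0.1203, -0.1223, -0.8548, -0.4169, -0.3090]
V = J·q̇ = [0.0332, 0.2894, -0.7657, -0.6529, -0.7290, -0.9875]

0.0332 0.2894 -0.7657 -0.6529 -0.7290 -0.9875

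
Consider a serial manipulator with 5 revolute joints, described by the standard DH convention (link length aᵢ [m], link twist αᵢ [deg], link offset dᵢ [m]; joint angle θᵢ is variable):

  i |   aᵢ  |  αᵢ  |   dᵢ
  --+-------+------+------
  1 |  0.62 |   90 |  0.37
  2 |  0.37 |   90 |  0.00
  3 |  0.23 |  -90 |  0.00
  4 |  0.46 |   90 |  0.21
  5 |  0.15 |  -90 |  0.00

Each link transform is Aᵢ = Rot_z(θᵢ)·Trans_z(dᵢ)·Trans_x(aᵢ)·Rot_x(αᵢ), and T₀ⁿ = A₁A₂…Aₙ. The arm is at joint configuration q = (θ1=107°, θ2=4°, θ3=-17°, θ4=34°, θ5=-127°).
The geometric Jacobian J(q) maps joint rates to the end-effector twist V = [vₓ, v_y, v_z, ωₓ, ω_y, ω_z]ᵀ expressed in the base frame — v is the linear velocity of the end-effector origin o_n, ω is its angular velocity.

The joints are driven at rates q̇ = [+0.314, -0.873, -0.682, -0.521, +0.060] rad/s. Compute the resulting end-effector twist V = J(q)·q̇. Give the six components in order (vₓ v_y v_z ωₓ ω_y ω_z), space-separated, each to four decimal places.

o_n = [-0.5098, 1.4261, 0.6397]
J₁: ẑ×o_n = [-1.4261, -0.5098, 0.0000], ω = ẑ
J2: z=[0.9563, 0.2924, 0.0000] o=[-0.1813, 0.5929, 0.3700] → [0.0788, -0.2579, 0.8928, 0.9563, 0.2924, 0.0000]
J3: z=[-0.0204, 0.0667, -0.9976] o=[-0.2892, 0.9459, 0.3958] → [0.4953, 0.2251, 0.0049, -0.0204, 0.0667, -0.9976]
J4: z=[0.8292, 0.5585, 0.0204] o=[-0.4176, 1.1360, 0.4112] → [0.1217, -0.1914, 0.2920, 0.8292, 0.5585, 0.0204]
J5: z=[-0.3292, 0.5177, -0.7897] o=[-0.4512, 1.5515, 0.6975] → [-0.1290, 0.0272, 0.0716, -0.3292, 0.5177, -0.7897]
V = J·q̇ = [-0.9256, 0.0129, -0.9306, -1.2727, -0.5607, 0.9363]

-0.9256 0.0129 -0.9306 -1.2727 -0.5607 0.9363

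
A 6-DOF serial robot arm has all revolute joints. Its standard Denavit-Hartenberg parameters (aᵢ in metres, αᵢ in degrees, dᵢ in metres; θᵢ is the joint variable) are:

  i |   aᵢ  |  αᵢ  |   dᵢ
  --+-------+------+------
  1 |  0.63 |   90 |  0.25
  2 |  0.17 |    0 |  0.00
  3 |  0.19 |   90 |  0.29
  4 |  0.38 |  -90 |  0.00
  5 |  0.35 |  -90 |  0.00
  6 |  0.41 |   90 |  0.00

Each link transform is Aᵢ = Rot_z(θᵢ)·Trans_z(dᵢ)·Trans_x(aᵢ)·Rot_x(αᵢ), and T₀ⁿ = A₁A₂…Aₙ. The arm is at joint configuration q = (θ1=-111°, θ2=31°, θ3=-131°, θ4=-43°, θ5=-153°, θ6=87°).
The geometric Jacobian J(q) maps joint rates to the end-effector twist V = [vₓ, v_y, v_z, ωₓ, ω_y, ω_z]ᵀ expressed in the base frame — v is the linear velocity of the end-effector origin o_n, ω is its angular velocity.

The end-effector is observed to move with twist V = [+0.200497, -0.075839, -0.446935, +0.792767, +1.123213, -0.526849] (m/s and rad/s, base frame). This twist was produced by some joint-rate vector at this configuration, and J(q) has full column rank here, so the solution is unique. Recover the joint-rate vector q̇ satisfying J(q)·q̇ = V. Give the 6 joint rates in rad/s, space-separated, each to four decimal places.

o_n = [-0.1818, -0.5932, 0.4194]
J₁: ẑ×o_n = [0.5932, -0.1818, 0.0000], ω = ẑ
J2: z=[-0.9336, 0.3584, 0.0000] o=[-0.2258, -0.5882, 0.2500] → [0.0607, 0.1582, -0.0111, -0.9336, 0.3584, 0.0000]
J3: z=[-0.9336, 0.3584, 0.0000] o=[-0.2780, -0.7242, 0.3376] → [0.0293, 0.0764, -0.1568, -0.9336, 0.3584, 0.0000]
J4: z=[0.3529, 0.9194, 0.1736] o=[-0.5369, -0.5895, 0.1504] → [0.2479, -0.0333, -0.3278, 0.3529, 0.9194, 0.1736]
J5: z=[-0.6403, 0.3727, -0.6716] o=[-0.2777, -0.6373, -0.1232] → [0.2319, 0.2831, -0.0640, -0.6403, 0.3727, -0.6716]
J6: z=[0.6242, 0.7621, -0.1723] o=[-0.4343, -0.4520, 0.1290] → [0.1970, -0.2248, -0.2806, 0.6242, 0.7621, -0.1723]
q̇ = J⁺·V = [-0.2750, -0.5630, 0.1160, 0.7270, 0.4070, 0.6080]

-0.2750 -0.5630 0.1160 0.7270 0.4070 0.6080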